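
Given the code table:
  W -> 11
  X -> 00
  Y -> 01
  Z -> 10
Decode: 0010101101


Decoding:
00 -> X
10 -> Z
10 -> Z
11 -> W
01 -> Y


Result: XZZWY


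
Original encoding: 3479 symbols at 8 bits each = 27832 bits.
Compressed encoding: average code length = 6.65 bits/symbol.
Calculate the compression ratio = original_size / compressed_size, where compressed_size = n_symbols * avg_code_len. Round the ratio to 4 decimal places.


original_size = n_symbols * orig_bits = 3479 * 8 = 27832 bits
compressed_size = n_symbols * avg_code_len = 3479 * 6.65 = 23135.35 bits
ratio = original_size / compressed_size = 27832 / 23135.35 = 1.203

Compression ratio = 1.203


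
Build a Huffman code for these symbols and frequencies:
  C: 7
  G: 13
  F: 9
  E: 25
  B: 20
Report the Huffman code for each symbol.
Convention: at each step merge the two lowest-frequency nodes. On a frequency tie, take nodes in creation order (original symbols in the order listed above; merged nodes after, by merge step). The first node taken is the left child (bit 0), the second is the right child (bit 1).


Huffman tree construction:
Step 1: Merge C(7) + F(9) = 16
Step 2: Merge G(13) + (C+F)(16) = 29
Step 3: Merge B(20) + E(25) = 45
Step 4: Merge (G+(C+F))(29) + (B+E)(45) = 74
Read each symbol's code off the tree from the root (left child = 0, right child = 1).

Codes:
  C: 010 (length 3)
  G: 00 (length 2)
  F: 011 (length 3)
  E: 11 (length 2)
  B: 10 (length 2)
Average code length: 164/74 = 2.2162 bits/symbol


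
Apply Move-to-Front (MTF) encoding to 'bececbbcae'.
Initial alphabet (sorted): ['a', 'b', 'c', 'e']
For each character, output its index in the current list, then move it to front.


MTF encoding:
'b': index 1 in ['a', 'b', 'c', 'e'] -> ['b', 'a', 'c', 'e']
'e': index 3 in ['b', 'a', 'c', 'e'] -> ['e', 'b', 'a', 'c']
'c': index 3 in ['e', 'b', 'a', 'c'] -> ['c', 'e', 'b', 'a']
'e': index 1 in ['c', 'e', 'b', 'a'] -> ['e', 'c', 'b', 'a']
'c': index 1 in ['e', 'c', 'b', 'a'] -> ['c', 'e', 'b', 'a']
'b': index 2 in ['c', 'e', 'b', 'a'] -> ['b', 'c', 'e', 'a']
'b': index 0 in ['b', 'c', 'e', 'a'] -> ['b', 'c', 'e', 'a']
'c': index 1 in ['b', 'c', 'e', 'a'] -> ['c', 'b', 'e', 'a']
'a': index 3 in ['c', 'b', 'e', 'a'] -> ['a', 'c', 'b', 'e']
'e': index 3 in ['a', 'c', 'b', 'e'] -> ['e', 'a', 'c', 'b']


Output: [1, 3, 3, 1, 1, 2, 0, 1, 3, 3]


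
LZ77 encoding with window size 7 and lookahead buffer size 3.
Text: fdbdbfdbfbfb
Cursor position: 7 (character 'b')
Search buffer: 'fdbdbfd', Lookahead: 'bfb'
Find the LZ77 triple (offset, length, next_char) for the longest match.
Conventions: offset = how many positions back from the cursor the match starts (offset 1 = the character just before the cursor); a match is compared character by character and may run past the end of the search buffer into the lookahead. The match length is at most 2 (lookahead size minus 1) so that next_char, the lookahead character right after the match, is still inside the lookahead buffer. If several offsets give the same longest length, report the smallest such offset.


Try each offset into the search buffer:
  offset=1 (pos 6, char 'd'): match length 0
  offset=2 (pos 5, char 'f'): match length 0
  offset=3 (pos 4, char 'b'): match length 2
  offset=4 (pos 3, char 'd'): match length 0
  offset=5 (pos 2, char 'b'): match length 1
  offset=6 (pos 1, char 'd'): match length 0
  offset=7 (pos 0, char 'f'): match length 0
Longest match has length 2 at offset 3.
next_char = character at position 7 + 2 = 9 -> 'b'

Best match: offset=3, length=2 (matching 'bf' starting at position 4)
LZ77 triple: (3, 2, 'b')


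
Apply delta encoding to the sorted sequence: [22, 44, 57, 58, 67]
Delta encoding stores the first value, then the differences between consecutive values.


First value: 22
Deltas:
  44 - 22 = 22
  57 - 44 = 13
  58 - 57 = 1
  67 - 58 = 9


Delta encoded: [22, 22, 13, 1, 9]


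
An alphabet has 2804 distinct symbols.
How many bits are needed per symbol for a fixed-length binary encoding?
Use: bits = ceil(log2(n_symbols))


log2(2804) = 11.4533
Bracket: 2^11 = 2048 < 2804 <= 2^12 = 4096
So ceil(log2(2804)) = 12

bits = ceil(log2(2804)) = ceil(11.4533) = 12 bits


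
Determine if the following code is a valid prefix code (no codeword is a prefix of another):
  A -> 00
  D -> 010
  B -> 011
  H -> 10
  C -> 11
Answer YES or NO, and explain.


Checking each pair (does one codeword prefix another?):
  A='00' vs D='010': no prefix
  A='00' vs B='011': no prefix
  A='00' vs H='10': no prefix
  A='00' vs C='11': no prefix
  D='010' vs A='00': no prefix
  D='010' vs B='011': no prefix
  D='010' vs H='10': no prefix
  D='010' vs C='11': no prefix
  B='011' vs A='00': no prefix
  B='011' vs D='010': no prefix
  B='011' vs H='10': no prefix
  B='011' vs C='11': no prefix
  H='10' vs A='00': no prefix
  H='10' vs D='010': no prefix
  H='10' vs B='011': no prefix
  H='10' vs C='11': no prefix
  C='11' vs A='00': no prefix
  C='11' vs D='010': no prefix
  C='11' vs B='011': no prefix
  C='11' vs H='10': no prefix
No violation found over all pairs.

YES -- this is a valid prefix code. No codeword is a prefix of any other codeword.


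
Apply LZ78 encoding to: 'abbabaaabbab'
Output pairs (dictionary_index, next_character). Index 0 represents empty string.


LZ78 encoding steps:
Dictionary: {0: ''}
Step 1: w='' (idx 0), next='a' -> output (0, 'a'), add 'a' as idx 1
Step 2: w='' (idx 0), next='b' -> output (0, 'b'), add 'b' as idx 2
Step 3: w='b' (idx 2), next='a' -> output (2, 'a'), add 'ba' as idx 3
Step 4: w='ba' (idx 3), next='a' -> output (3, 'a'), add 'baa' as idx 4
Step 5: w='a' (idx 1), next='b' -> output (1, 'b'), add 'ab' as idx 5
Step 6: w='ba' (idx 3), next='b' -> output (3, 'b'), add 'bab' as idx 6


Encoded: [(0, 'a'), (0, 'b'), (2, 'a'), (3, 'a'), (1, 'b'), (3, 'b')]


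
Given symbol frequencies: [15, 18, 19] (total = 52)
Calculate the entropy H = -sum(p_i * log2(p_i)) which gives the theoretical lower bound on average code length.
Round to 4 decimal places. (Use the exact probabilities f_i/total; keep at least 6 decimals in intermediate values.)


Per-symbol terms -p_i * log2(p_i) with p_i = f_i/52:
  p = 15/52 = 0.288462: log2(p) = -1.793549, -p*log2(p) = 0.517370
  p = 18/52 = 0.346154: log2(p) = -1.530515, -p*log2(p) = 0.529794
  p = 19/52 = 0.365385: log2(p) = -1.452512, -p*log2(p) = 0.530726
H = 0.517370 + 0.529794 + 0.530726 = 1.577890

H = 1.5779 bits/symbol


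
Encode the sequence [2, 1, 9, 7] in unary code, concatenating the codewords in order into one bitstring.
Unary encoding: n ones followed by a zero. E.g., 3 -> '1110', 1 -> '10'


Encode each number as n ones followed by a terminating 0:
  2 -> 110 (3 bits)
  1 -> 10 (2 bits)
  9 -> 1111111110 (10 bits)
  7 -> 11111110 (8 bits)
Total length = 3 + 2 + 10 + 8 = 23 bits.

Unary([2, 1, 9, 7]) = 11010111111111011111110 (23 bits)


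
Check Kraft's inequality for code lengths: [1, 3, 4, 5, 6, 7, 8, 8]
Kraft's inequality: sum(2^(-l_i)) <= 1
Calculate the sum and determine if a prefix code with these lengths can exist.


Sum = 2^(-1) + 2^(-3) + 2^(-4) + 2^(-5) + 2^(-6) + 2^(-7) + 2^(-8) + 2^(-8)
    = 0.5 + 0.125 + 0.0625 + 0.03125 + 0.015625 + 0.0078125 + 0.00390625 + 0.00390625
    = 192/256 = 0.75
Since 0.75 <= 1, Kraft's inequality IS satisfied.
A prefix code with these lengths CAN exist.

Kraft sum = 0.75. Satisfied.


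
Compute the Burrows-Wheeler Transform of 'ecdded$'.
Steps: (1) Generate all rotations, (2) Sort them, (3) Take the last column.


Rotations (sorted):
  0: $ecdded -> last char: d
  1: cdded$e -> last char: e
  2: d$ecdde -> last char: e
  3: dded$ec -> last char: c
  4: ded$ecd -> last char: d
  5: ecdded$ -> last char: $
  6: ed$ecdd -> last char: d


BWT = deecd$d


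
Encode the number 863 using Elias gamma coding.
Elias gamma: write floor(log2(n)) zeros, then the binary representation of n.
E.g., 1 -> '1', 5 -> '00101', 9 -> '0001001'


num_bits = floor(log2(863)) + 1 = 10
leading_zeros = num_bits - 1 = 9
binary(863) = 1101011111

Elias gamma(863) = '000000000' + '1101011111' = 0000000001101011111 (19 bits)


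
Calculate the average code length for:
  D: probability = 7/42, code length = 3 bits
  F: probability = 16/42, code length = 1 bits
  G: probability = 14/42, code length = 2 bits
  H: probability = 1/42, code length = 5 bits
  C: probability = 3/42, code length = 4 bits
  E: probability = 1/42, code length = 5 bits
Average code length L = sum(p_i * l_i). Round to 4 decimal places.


Weighted contributions p_i * l_i:
  D: (7/42) * 3 = 21/42
  F: (16/42) * 1 = 16/42
  G: (14/42) * 2 = 28/42
  H: (1/42) * 5 = 5/42
  C: (3/42) * 4 = 12/42
  E: (1/42) * 5 = 5/42
Sum = (21 + 16 + 28 + 5 + 12 + 5)/42 = 87/42

L = 87/42 = 2.0714 bits/symbol


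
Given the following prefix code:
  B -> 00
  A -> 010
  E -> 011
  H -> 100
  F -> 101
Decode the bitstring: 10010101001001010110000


Decoding step by step:
Bits 100 -> H
Bits 101 -> F
Bits 010 -> A
Bits 010 -> A
Bits 010 -> A
Bits 101 -> F
Bits 100 -> H
Bits 00 -> B


Decoded message: HFAAAFHB


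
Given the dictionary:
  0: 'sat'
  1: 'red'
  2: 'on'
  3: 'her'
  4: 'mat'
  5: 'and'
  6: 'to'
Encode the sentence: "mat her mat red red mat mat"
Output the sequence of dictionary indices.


Look up each word in the dictionary:
  'mat' -> 4
  'her' -> 3
  'mat' -> 4
  'red' -> 1
  'red' -> 1
  'mat' -> 4
  'mat' -> 4

Encoded: [4, 3, 4, 1, 1, 4, 4]


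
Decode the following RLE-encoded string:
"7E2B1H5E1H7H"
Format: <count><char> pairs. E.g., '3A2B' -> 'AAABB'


Expanding each <count><char> pair:
  7E -> 'EEEEEEE'
  2B -> 'BB'
  1H -> 'H'
  5E -> 'EEEEE'
  1H -> 'H'
  7H -> 'HHHHHHH'

Decoded = EEEEEEEBBHEEEEEHHHHHHHH


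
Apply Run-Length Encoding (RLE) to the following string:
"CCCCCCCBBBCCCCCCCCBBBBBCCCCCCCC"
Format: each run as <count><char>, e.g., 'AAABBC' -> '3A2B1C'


Scanning runs left to right:
  i=0: run of 'C' x 7 -> '7C'
  i=7: run of 'B' x 3 -> '3B'
  i=10: run of 'C' x 8 -> '8C'
  i=18: run of 'B' x 5 -> '5B'
  i=23: run of 'C' x 8 -> '8C'

RLE = 7C3B8C5B8C


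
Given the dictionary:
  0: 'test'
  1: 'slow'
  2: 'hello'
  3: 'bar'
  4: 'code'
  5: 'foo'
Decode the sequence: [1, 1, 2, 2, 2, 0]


Look up each index in the dictionary:
  1 -> 'slow'
  1 -> 'slow'
  2 -> 'hello'
  2 -> 'hello'
  2 -> 'hello'
  0 -> 'test'

Decoded: "slow slow hello hello hello test"


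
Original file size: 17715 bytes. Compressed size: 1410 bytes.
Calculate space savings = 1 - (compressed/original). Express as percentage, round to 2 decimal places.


ratio = compressed/original = 1410/17715 = 0.079594
savings = 1 - ratio = 1 - 0.079594 = 0.920406
as a percentage: 0.920406 * 100 = 92.04%

Space savings = 1 - 1410/17715 = 92.04%


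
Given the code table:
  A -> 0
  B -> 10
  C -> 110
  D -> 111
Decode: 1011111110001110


Decoding:
10 -> B
111 -> D
111 -> D
10 -> B
0 -> A
0 -> A
111 -> D
0 -> A


Result: BDDBAADA


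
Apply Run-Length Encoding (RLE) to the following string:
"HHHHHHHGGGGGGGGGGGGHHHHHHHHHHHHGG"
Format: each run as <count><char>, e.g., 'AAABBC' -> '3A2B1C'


Scanning runs left to right:
  i=0: run of 'H' x 7 -> '7H'
  i=7: run of 'G' x 12 -> '12G'
  i=19: run of 'H' x 12 -> '12H'
  i=31: run of 'G' x 2 -> '2G'

RLE = 7H12G12H2G


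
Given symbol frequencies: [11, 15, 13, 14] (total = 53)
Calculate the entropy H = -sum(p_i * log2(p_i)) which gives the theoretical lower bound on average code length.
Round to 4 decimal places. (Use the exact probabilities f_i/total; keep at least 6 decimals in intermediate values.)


Per-symbol terms -p_i * log2(p_i) with p_i = f_i/53:
  p = 11/53 = 0.207547: log2(p) = -2.268489, -p*log2(p) = 0.470818
  p = 15/53 = 0.283019: log2(p) = -1.821030, -p*log2(p) = 0.515386
  p = 13/53 = 0.245283: log2(p) = -2.027481, -p*log2(p) = 0.497307
  p = 14/53 = 0.264151: log2(p) = -1.920566, -p*log2(p) = 0.507319
H = 0.470818 + 0.515386 + 0.497307 + 0.507319 = 1.990830

H = 1.9908 bits/symbol


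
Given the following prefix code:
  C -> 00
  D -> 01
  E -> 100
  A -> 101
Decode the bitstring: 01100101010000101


Decoding step by step:
Bits 01 -> D
Bits 100 -> E
Bits 101 -> A
Bits 01 -> D
Bits 00 -> C
Bits 00 -> C
Bits 101 -> A


Decoded message: DEADCCA


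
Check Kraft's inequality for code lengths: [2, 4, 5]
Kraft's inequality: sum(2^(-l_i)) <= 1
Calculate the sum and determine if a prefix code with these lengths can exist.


Sum = 2^(-2) + 2^(-4) + 2^(-5)
    = 0.25 + 0.0625 + 0.03125
    = 11/32 = 0.34375
Since 0.34375 <= 1, Kraft's inequality IS satisfied.
A prefix code with these lengths CAN exist.

Kraft sum = 0.34375. Satisfied.


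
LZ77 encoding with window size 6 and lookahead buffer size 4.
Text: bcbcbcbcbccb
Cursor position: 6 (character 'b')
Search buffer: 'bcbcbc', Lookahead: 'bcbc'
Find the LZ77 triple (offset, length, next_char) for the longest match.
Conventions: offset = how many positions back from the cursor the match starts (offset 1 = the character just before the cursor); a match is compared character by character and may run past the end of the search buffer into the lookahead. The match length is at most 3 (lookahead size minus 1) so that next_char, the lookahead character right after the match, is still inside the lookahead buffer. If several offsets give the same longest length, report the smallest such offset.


Try each offset into the search buffer:
  offset=1 (pos 5, char 'c'): match length 0
  offset=2 (pos 4, char 'b'): match length 3
  offset=3 (pos 3, char 'c'): match length 0
  offset=4 (pos 2, char 'b'): match length 3
  offset=5 (pos 1, char 'c'): match length 0
  offset=6 (pos 0, char 'b'): match length 3
Longest match has length 3, found at offsets 2, 4, 6; take the smallest, offset 2.
next_char = character at position 6 + 3 = 9 -> 'c'

Best match: offset=2, length=3 (matching 'bcb' starting at position 4)
LZ77 triple: (2, 3, 'c')


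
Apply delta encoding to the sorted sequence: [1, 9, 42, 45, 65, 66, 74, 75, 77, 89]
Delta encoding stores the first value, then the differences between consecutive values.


First value: 1
Deltas:
  9 - 1 = 8
  42 - 9 = 33
  45 - 42 = 3
  65 - 45 = 20
  66 - 65 = 1
  74 - 66 = 8
  75 - 74 = 1
  77 - 75 = 2
  89 - 77 = 12


Delta encoded: [1, 8, 33, 3, 20, 1, 8, 1, 2, 12]


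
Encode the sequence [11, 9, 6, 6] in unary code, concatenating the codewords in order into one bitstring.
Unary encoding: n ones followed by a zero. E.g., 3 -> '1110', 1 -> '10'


Encode each number as n ones followed by a terminating 0:
  11 -> 111111111110 (12 bits)
  9 -> 1111111110 (10 bits)
  6 -> 1111110 (7 bits)
  6 -> 1111110 (7 bits)
Total length = 12 + 10 + 7 + 7 = 36 bits.

Unary([11, 9, 6, 6]) = 111111111110111111111011111101111110 (36 bits)


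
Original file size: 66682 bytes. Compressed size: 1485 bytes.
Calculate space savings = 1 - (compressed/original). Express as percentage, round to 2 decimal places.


ratio = compressed/original = 1485/66682 = 0.02227
savings = 1 - ratio = 1 - 0.02227 = 0.97773
as a percentage: 0.97773 * 100 = 97.77%

Space savings = 1 - 1485/66682 = 97.77%


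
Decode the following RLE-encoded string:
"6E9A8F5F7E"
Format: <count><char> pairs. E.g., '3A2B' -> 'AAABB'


Expanding each <count><char> pair:
  6E -> 'EEEEEE'
  9A -> 'AAAAAAAAA'
  8F -> 'FFFFFFFF'
  5F -> 'FFFFF'
  7E -> 'EEEEEEE'

Decoded = EEEEEEAAAAAAAAAFFFFFFFFFFFFFEEEEEEE


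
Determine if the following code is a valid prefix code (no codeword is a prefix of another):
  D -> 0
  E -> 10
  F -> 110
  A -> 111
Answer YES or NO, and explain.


Checking each pair (does one codeword prefix another?):
  D='0' vs E='10': no prefix
  D='0' vs F='110': no prefix
  D='0' vs A='111': no prefix
  E='10' vs D='0': no prefix
  E='10' vs F='110': no prefix
  E='10' vs A='111': no prefix
  F='110' vs D='0': no prefix
  F='110' vs E='10': no prefix
  F='110' vs A='111': no prefix
  A='111' vs D='0': no prefix
  A='111' vs E='10': no prefix
  A='111' vs F='110': no prefix
No violation found over all pairs.

YES -- this is a valid prefix code. No codeword is a prefix of any other codeword.


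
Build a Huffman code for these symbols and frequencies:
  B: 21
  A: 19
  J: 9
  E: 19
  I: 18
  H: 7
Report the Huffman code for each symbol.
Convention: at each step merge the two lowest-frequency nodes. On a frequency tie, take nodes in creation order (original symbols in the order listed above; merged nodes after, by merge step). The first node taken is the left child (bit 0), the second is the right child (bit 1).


Huffman tree construction:
Step 1: Merge H(7) + J(9) = 16
Step 2: Merge (H+J)(16) + I(18) = 34
Step 3: Merge A(19) + E(19) = 38
Step 4: Merge B(21) + ((H+J)+I)(34) = 55
Step 5: Merge (A+E)(38) + (B+((H+J)+I))(55) = 93
Read each symbol's code off the tree from the root (left child = 0, right child = 1).

Codes:
  B: 10 (length 2)
  A: 00 (length 2)
  J: 1101 (length 4)
  E: 01 (length 2)
  I: 111 (length 3)
  H: 1100 (length 4)
Average code length: 236/93 = 2.5376 bits/symbol


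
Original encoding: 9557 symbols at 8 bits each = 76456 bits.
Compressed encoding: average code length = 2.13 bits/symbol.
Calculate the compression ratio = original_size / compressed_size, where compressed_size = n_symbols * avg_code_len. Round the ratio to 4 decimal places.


original_size = n_symbols * orig_bits = 9557 * 8 = 76456 bits
compressed_size = n_symbols * avg_code_len = 9557 * 2.13 = 20356.41 bits
ratio = original_size / compressed_size = 76456 / 20356.41 = 3.7559

Compression ratio = 3.7559


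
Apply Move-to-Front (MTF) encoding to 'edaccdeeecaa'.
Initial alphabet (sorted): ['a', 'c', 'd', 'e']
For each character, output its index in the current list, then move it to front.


MTF encoding:
'e': index 3 in ['a', 'c', 'd', 'e'] -> ['e', 'a', 'c', 'd']
'd': index 3 in ['e', 'a', 'c', 'd'] -> ['d', 'e', 'a', 'c']
'a': index 2 in ['d', 'e', 'a', 'c'] -> ['a', 'd', 'e', 'c']
'c': index 3 in ['a', 'd', 'e', 'c'] -> ['c', 'a', 'd', 'e']
'c': index 0 in ['c', 'a', 'd', 'e'] -> ['c', 'a', 'd', 'e']
'd': index 2 in ['c', 'a', 'd', 'e'] -> ['d', 'c', 'a', 'e']
'e': index 3 in ['d', 'c', 'a', 'e'] -> ['e', 'd', 'c', 'a']
'e': index 0 in ['e', 'd', 'c', 'a'] -> ['e', 'd', 'c', 'a']
'e': index 0 in ['e', 'd', 'c', 'a'] -> ['e', 'd', 'c', 'a']
'c': index 2 in ['e', 'd', 'c', 'a'] -> ['c', 'e', 'd', 'a']
'a': index 3 in ['c', 'e', 'd', 'a'] -> ['a', 'c', 'e', 'd']
'a': index 0 in ['a', 'c', 'e', 'd'] -> ['a', 'c', 'e', 'd']


Output: [3, 3, 2, 3, 0, 2, 3, 0, 0, 2, 3, 0]


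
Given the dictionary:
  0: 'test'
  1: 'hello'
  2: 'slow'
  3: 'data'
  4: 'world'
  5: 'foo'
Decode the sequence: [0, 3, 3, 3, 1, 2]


Look up each index in the dictionary:
  0 -> 'test'
  3 -> 'data'
  3 -> 'data'
  3 -> 'data'
  1 -> 'hello'
  2 -> 'slow'

Decoded: "test data data data hello slow"


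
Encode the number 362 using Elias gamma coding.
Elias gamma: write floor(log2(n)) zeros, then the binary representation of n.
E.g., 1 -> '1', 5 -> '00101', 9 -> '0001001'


num_bits = floor(log2(362)) + 1 = 9
leading_zeros = num_bits - 1 = 8
binary(362) = 101101010

Elias gamma(362) = '00000000' + '101101010' = 00000000101101010 (17 bits)


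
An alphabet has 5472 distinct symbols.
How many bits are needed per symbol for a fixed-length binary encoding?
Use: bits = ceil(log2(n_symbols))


log2(5472) = 12.4179
Bracket: 2^12 = 4096 < 5472 <= 2^13 = 8192
So ceil(log2(5472)) = 13

bits = ceil(log2(5472)) = ceil(12.4179) = 13 bits


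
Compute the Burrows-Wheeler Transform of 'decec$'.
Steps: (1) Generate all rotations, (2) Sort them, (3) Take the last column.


Rotations (sorted):
  0: $decec -> last char: c
  1: c$dece -> last char: e
  2: cec$de -> last char: e
  3: decec$ -> last char: $
  4: ec$dec -> last char: c
  5: ecec$d -> last char: d


BWT = cee$cd


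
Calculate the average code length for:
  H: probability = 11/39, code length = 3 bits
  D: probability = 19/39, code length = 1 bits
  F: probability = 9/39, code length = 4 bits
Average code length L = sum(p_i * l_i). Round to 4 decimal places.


Weighted contributions p_i * l_i:
  H: (11/39) * 3 = 33/39
  D: (19/39) * 1 = 19/39
  F: (9/39) * 4 = 36/39
Sum = (33 + 19 + 36)/39 = 88/39

L = 88/39 = 2.2564 bits/symbol


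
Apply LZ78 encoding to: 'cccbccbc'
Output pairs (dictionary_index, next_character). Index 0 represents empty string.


LZ78 encoding steps:
Dictionary: {0: ''}
Step 1: w='' (idx 0), next='c' -> output (0, 'c'), add 'c' as idx 1
Step 2: w='c' (idx 1), next='c' -> output (1, 'c'), add 'cc' as idx 2
Step 3: w='' (idx 0), next='b' -> output (0, 'b'), add 'b' as idx 3
Step 4: w='cc' (idx 2), next='b' -> output (2, 'b'), add 'ccb' as idx 4
Step 5: w='c' (idx 1), end of input -> output (1, '')


Encoded: [(0, 'c'), (1, 'c'), (0, 'b'), (2, 'b'), (1, '')]


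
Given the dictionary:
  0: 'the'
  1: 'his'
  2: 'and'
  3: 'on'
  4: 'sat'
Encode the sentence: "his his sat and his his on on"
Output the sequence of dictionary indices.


Look up each word in the dictionary:
  'his' -> 1
  'his' -> 1
  'sat' -> 4
  'and' -> 2
  'his' -> 1
  'his' -> 1
  'on' -> 3
  'on' -> 3

Encoded: [1, 1, 4, 2, 1, 1, 3, 3]


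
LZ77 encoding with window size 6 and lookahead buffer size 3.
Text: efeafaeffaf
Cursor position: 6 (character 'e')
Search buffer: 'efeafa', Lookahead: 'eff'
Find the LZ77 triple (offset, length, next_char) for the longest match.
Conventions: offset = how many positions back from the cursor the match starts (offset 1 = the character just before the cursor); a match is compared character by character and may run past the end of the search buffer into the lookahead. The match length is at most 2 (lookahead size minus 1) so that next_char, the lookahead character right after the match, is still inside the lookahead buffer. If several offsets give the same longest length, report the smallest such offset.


Try each offset into the search buffer:
  offset=1 (pos 5, char 'a'): match length 0
  offset=2 (pos 4, char 'f'): match length 0
  offset=3 (pos 3, char 'a'): match length 0
  offset=4 (pos 2, char 'e'): match length 1
  offset=5 (pos 1, char 'f'): match length 0
  offset=6 (pos 0, char 'e'): match length 2
Longest match has length 2 at offset 6.
next_char = character at position 6 + 2 = 8 -> 'f'

Best match: offset=6, length=2 (matching 'ef' starting at position 0)
LZ77 triple: (6, 2, 'f')


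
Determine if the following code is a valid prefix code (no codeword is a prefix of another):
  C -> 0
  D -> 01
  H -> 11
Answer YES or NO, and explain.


Checking each pair (does one codeword prefix another?):
  C='0' vs D='01': prefix -- VIOLATION

NO -- this is NOT a valid prefix code. C (0) is a prefix of D (01).


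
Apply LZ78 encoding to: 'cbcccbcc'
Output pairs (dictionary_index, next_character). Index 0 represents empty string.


LZ78 encoding steps:
Dictionary: {0: ''}
Step 1: w='' (idx 0), next='c' -> output (0, 'c'), add 'c' as idx 1
Step 2: w='' (idx 0), next='b' -> output (0, 'b'), add 'b' as idx 2
Step 3: w='c' (idx 1), next='c' -> output (1, 'c'), add 'cc' as idx 3
Step 4: w='c' (idx 1), next='b' -> output (1, 'b'), add 'cb' as idx 4
Step 5: w='cc' (idx 3), end of input -> output (3, '')


Encoded: [(0, 'c'), (0, 'b'), (1, 'c'), (1, 'b'), (3, '')]


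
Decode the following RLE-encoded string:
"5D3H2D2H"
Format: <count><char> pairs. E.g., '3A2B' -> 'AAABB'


Expanding each <count><char> pair:
  5D -> 'DDDDD'
  3H -> 'HHH'
  2D -> 'DD'
  2H -> 'HH'

Decoded = DDDDDHHHDDHH


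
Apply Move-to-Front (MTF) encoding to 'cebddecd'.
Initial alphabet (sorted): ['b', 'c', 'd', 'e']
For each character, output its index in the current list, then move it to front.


MTF encoding:
'c': index 1 in ['b', 'c', 'd', 'e'] -> ['c', 'b', 'd', 'e']
'e': index 3 in ['c', 'b', 'd', 'e'] -> ['e', 'c', 'b', 'd']
'b': index 2 in ['e', 'c', 'b', 'd'] -> ['b', 'e', 'c', 'd']
'd': index 3 in ['b', 'e', 'c', 'd'] -> ['d', 'b', 'e', 'c']
'd': index 0 in ['d', 'b', 'e', 'c'] -> ['d', 'b', 'e', 'c']
'e': index 2 in ['d', 'b', 'e', 'c'] -> ['e', 'd', 'b', 'c']
'c': index 3 in ['e', 'd', 'b', 'c'] -> ['c', 'e', 'd', 'b']
'd': index 2 in ['c', 'e', 'd', 'b'] -> ['d', 'c', 'e', 'b']


Output: [1, 3, 2, 3, 0, 2, 3, 2]


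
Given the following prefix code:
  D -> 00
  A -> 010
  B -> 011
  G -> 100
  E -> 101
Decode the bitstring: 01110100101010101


Decoding step by step:
Bits 011 -> B
Bits 101 -> E
Bits 00 -> D
Bits 101 -> E
Bits 010 -> A
Bits 101 -> E


Decoded message: BEDEAE


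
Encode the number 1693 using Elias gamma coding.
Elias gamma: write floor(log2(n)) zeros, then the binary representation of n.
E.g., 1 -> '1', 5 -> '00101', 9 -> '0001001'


num_bits = floor(log2(1693)) + 1 = 11
leading_zeros = num_bits - 1 = 10
binary(1693) = 11010011101

Elias gamma(1693) = '0000000000' + '11010011101' = 000000000011010011101 (21 bits)


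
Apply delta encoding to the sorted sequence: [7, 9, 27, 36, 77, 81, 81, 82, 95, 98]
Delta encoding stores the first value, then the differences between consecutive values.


First value: 7
Deltas:
  9 - 7 = 2
  27 - 9 = 18
  36 - 27 = 9
  77 - 36 = 41
  81 - 77 = 4
  81 - 81 = 0
  82 - 81 = 1
  95 - 82 = 13
  98 - 95 = 3


Delta encoded: [7, 2, 18, 9, 41, 4, 0, 1, 13, 3]


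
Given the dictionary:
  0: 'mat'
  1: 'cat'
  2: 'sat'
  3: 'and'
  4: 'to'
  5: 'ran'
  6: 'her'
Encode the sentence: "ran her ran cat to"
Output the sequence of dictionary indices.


Look up each word in the dictionary:
  'ran' -> 5
  'her' -> 6
  'ran' -> 5
  'cat' -> 1
  'to' -> 4

Encoded: [5, 6, 5, 1, 4]


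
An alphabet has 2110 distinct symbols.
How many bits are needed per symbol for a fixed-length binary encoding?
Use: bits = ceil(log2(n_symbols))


log2(2110) = 11.043
Bracket: 2^11 = 2048 < 2110 <= 2^12 = 4096
So ceil(log2(2110)) = 12

bits = ceil(log2(2110)) = ceil(11.043) = 12 bits


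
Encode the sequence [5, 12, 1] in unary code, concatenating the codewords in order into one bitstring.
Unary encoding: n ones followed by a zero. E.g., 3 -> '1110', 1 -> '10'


Encode each number as n ones followed by a terminating 0:
  5 -> 111110 (6 bits)
  12 -> 1111111111110 (13 bits)
  1 -> 10 (2 bits)
Total length = 6 + 13 + 2 = 21 bits.

Unary([5, 12, 1]) = 111110111111111111010 (21 bits)


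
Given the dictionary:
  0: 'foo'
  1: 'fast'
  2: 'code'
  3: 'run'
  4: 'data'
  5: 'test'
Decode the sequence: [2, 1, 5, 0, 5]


Look up each index in the dictionary:
  2 -> 'code'
  1 -> 'fast'
  5 -> 'test'
  0 -> 'foo'
  5 -> 'test'

Decoded: "code fast test foo test"


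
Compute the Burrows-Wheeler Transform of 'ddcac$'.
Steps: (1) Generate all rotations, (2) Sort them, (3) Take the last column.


Rotations (sorted):
  0: $ddcac -> last char: c
  1: ac$ddc -> last char: c
  2: c$ddca -> last char: a
  3: cac$dd -> last char: d
  4: dcac$d -> last char: d
  5: ddcac$ -> last char: $


BWT = ccadd$


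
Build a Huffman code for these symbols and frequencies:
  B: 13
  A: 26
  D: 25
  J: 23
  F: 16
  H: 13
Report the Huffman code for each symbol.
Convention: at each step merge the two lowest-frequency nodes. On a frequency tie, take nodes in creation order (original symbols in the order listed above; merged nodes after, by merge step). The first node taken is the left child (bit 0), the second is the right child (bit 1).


Huffman tree construction:
Step 1: Merge B(13) + H(13) = 26
Step 2: Merge F(16) + J(23) = 39
Step 3: Merge D(25) + A(26) = 51
Step 4: Merge (B+H)(26) + (F+J)(39) = 65
Step 5: Merge (D+A)(51) + ((B+H)+(F+J))(65) = 116
Read each symbol's code off the tree from the root (left child = 0, right child = 1).

Codes:
  B: 100 (length 3)
  A: 01 (length 2)
  D: 00 (length 2)
  J: 111 (length 3)
  F: 110 (length 3)
  H: 101 (length 3)
Average code length: 297/116 = 2.5603 bits/symbol


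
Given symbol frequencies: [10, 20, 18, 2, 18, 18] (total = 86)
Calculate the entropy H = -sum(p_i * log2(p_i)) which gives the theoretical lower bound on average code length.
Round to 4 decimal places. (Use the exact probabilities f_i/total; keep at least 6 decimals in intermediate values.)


Per-symbol terms -p_i * log2(p_i) with p_i = f_i/86:
  p = 10/86 = 0.116279: log2(p) = -3.104337, -p*log2(p) = 0.360969
  p = 20/86 = 0.232558: log2(p) = -2.104337, -p*log2(p) = 0.489381
  p = 18/86 = 0.209302: log2(p) = -2.256340, -p*log2(p) = 0.472257
  p = 2/86 = 0.023256: log2(p) = -5.426265, -p*log2(p) = 0.126192
  p = 18/86 = 0.209302: log2(p) = -2.256340, -p*log2(p) = 0.472257
  p = 18/86 = 0.209302: log2(p) = -2.256340, -p*log2(p) = 0.472257
H = 0.360969 + 0.489381 + 0.472257 + 0.126192 + 0.472257 + 0.472257 = 2.393313

H = 2.3933 bits/symbol


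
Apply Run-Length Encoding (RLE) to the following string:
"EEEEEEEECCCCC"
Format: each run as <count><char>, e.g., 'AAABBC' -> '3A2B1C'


Scanning runs left to right:
  i=0: run of 'E' x 8 -> '8E'
  i=8: run of 'C' x 5 -> '5C'

RLE = 8E5C


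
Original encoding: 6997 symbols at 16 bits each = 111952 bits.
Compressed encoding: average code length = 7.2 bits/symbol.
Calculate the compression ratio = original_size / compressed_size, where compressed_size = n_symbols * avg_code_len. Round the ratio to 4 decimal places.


original_size = n_symbols * orig_bits = 6997 * 16 = 111952 bits
compressed_size = n_symbols * avg_code_len = 6997 * 7.2 = 50378.4 bits
ratio = original_size / compressed_size = 111952 / 50378.4 = 2.2222

Compression ratio = 2.2222


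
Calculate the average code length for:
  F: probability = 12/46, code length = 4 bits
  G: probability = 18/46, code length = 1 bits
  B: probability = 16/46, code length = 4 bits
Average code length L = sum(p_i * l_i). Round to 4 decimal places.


Weighted contributions p_i * l_i:
  F: (12/46) * 4 = 48/46
  G: (18/46) * 1 = 18/46
  B: (16/46) * 4 = 64/46
Sum = (48 + 18 + 64)/46 = 130/46

L = 130/46 = 2.8261 bits/symbol


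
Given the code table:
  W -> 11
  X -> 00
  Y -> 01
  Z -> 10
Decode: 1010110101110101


Decoding:
10 -> Z
10 -> Z
11 -> W
01 -> Y
01 -> Y
11 -> W
01 -> Y
01 -> Y


Result: ZZWYYWYY


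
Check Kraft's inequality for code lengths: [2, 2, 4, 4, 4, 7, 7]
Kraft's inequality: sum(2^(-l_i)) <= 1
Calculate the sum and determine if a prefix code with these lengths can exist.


Sum = 2^(-2) + 2^(-2) + 2^(-4) + 2^(-4) + 2^(-4) + 2^(-7) + 2^(-7)
    = 0.25 + 0.25 + 0.0625 + 0.0625 + 0.0625 + 0.0078125 + 0.0078125
    = 90/128 = 0.703125
Since 0.703125 <= 1, Kraft's inequality IS satisfied.
A prefix code with these lengths CAN exist.

Kraft sum = 0.703125. Satisfied.


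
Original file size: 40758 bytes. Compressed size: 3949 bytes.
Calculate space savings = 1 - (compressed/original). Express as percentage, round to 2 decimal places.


ratio = compressed/original = 3949/40758 = 0.096889
savings = 1 - ratio = 1 - 0.096889 = 0.903111
as a percentage: 0.903111 * 100 = 90.31%

Space savings = 1 - 3949/40758 = 90.31%


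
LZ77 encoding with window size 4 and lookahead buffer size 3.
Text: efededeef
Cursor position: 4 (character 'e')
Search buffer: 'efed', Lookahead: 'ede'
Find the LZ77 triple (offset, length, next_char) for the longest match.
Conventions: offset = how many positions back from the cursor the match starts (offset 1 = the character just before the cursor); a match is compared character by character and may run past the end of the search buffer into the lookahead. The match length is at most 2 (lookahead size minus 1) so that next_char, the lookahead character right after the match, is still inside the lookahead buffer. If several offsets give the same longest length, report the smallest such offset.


Try each offset into the search buffer:
  offset=1 (pos 3, char 'd'): match length 0
  offset=2 (pos 2, char 'e'): match length 2
  offset=3 (pos 1, char 'f'): match length 0
  offset=4 (pos 0, char 'e'): match length 1
Longest match has length 2 at offset 2.
next_char = character at position 4 + 2 = 6 -> 'e'

Best match: offset=2, length=2 (matching 'ed' starting at position 2)
LZ77 triple: (2, 2, 'e')


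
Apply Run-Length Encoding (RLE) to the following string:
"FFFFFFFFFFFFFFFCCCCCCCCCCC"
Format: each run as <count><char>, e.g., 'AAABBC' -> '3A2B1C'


Scanning runs left to right:
  i=0: run of 'F' x 15 -> '15F'
  i=15: run of 'C' x 11 -> '11C'

RLE = 15F11C


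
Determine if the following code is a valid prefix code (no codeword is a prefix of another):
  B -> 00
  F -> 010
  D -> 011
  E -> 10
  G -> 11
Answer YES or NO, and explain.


Checking each pair (does one codeword prefix another?):
  B='00' vs F='010': no prefix
  B='00' vs D='011': no prefix
  B='00' vs E='10': no prefix
  B='00' vs G='11': no prefix
  F='010' vs B='00': no prefix
  F='010' vs D='011': no prefix
  F='010' vs E='10': no prefix
  F='010' vs G='11': no prefix
  D='011' vs B='00': no prefix
  D='011' vs F='010': no prefix
  D='011' vs E='10': no prefix
  D='011' vs G='11': no prefix
  E='10' vs B='00': no prefix
  E='10' vs F='010': no prefix
  E='10' vs D='011': no prefix
  E='10' vs G='11': no prefix
  G='11' vs B='00': no prefix
  G='11' vs F='010': no prefix
  G='11' vs D='011': no prefix
  G='11' vs E='10': no prefix
No violation found over all pairs.

YES -- this is a valid prefix code. No codeword is a prefix of any other codeword.


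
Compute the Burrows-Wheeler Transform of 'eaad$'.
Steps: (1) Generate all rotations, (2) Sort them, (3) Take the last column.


Rotations (sorted):
  0: $eaad -> last char: d
  1: aad$e -> last char: e
  2: ad$ea -> last char: a
  3: d$eaa -> last char: a
  4: eaad$ -> last char: $


BWT = deaa$


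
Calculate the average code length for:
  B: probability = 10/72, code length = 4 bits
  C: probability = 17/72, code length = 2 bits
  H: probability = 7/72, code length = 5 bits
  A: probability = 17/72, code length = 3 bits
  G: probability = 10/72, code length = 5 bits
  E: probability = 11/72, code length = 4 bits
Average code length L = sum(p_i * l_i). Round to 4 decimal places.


Weighted contributions p_i * l_i:
  B: (10/72) * 4 = 40/72
  C: (17/72) * 2 = 34/72
  H: (7/72) * 5 = 35/72
  A: (17/72) * 3 = 51/72
  G: (10/72) * 5 = 50/72
  E: (11/72) * 4 = 44/72
Sum = (40 + 34 + 35 + 51 + 50 + 44)/72 = 254/72

L = 254/72 = 3.5278 bits/symbol


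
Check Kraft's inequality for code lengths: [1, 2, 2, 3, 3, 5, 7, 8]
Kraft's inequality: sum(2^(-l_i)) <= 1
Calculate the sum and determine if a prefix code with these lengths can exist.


Sum = 2^(-1) + 2^(-2) + 2^(-2) + 2^(-3) + 2^(-3) + 2^(-5) + 2^(-7) + 2^(-8)
    = 0.5 + 0.25 + 0.25 + 0.125 + 0.125 + 0.03125 + 0.0078125 + 0.00390625
    = 331/256 = 1.29296875
Since 1.29296875 > 1, Kraft's inequality is NOT satisfied.
A prefix code with these lengths CANNOT exist.

Kraft sum = 1.29296875. Not satisfied.


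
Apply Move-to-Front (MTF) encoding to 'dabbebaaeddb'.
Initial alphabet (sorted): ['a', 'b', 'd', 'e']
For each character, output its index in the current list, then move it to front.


MTF encoding:
'd': index 2 in ['a', 'b', 'd', 'e'] -> ['d', 'a', 'b', 'e']
'a': index 1 in ['d', 'a', 'b', 'e'] -> ['a', 'd', 'b', 'e']
'b': index 2 in ['a', 'd', 'b', 'e'] -> ['b', 'a', 'd', 'e']
'b': index 0 in ['b', 'a', 'd', 'e'] -> ['b', 'a', 'd', 'e']
'e': index 3 in ['b', 'a', 'd', 'e'] -> ['e', 'b', 'a', 'd']
'b': index 1 in ['e', 'b', 'a', 'd'] -> ['b', 'e', 'a', 'd']
'a': index 2 in ['b', 'e', 'a', 'd'] -> ['a', 'b', 'e', 'd']
'a': index 0 in ['a', 'b', 'e', 'd'] -> ['a', 'b', 'e', 'd']
'e': index 2 in ['a', 'b', 'e', 'd'] -> ['e', 'a', 'b', 'd']
'd': index 3 in ['e', 'a', 'b', 'd'] -> ['d', 'e', 'a', 'b']
'd': index 0 in ['d', 'e', 'a', 'b'] -> ['d', 'e', 'a', 'b']
'b': index 3 in ['d', 'e', 'a', 'b'] -> ['b', 'd', 'e', 'a']


Output: [2, 1, 2, 0, 3, 1, 2, 0, 2, 3, 0, 3]


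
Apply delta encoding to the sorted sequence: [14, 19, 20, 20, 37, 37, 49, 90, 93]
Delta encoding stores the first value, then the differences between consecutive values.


First value: 14
Deltas:
  19 - 14 = 5
  20 - 19 = 1
  20 - 20 = 0
  37 - 20 = 17
  37 - 37 = 0
  49 - 37 = 12
  90 - 49 = 41
  93 - 90 = 3


Delta encoded: [14, 5, 1, 0, 17, 0, 12, 41, 3]


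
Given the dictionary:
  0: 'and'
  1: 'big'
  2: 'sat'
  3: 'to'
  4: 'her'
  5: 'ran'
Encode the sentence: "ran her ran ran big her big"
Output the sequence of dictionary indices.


Look up each word in the dictionary:
  'ran' -> 5
  'her' -> 4
  'ran' -> 5
  'ran' -> 5
  'big' -> 1
  'her' -> 4
  'big' -> 1

Encoded: [5, 4, 5, 5, 1, 4, 1]


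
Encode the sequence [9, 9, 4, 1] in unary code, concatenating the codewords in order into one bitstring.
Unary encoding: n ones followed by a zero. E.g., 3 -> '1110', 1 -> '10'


Encode each number as n ones followed by a terminating 0:
  9 -> 1111111110 (10 bits)
  9 -> 1111111110 (10 bits)
  4 -> 11110 (5 bits)
  1 -> 10 (2 bits)
Total length = 10 + 10 + 5 + 2 = 27 bits.

Unary([9, 9, 4, 1]) = 111111111011111111101111010 (27 bits)


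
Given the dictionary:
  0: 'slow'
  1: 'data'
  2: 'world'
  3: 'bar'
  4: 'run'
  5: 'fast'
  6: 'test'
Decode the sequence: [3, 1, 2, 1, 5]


Look up each index in the dictionary:
  3 -> 'bar'
  1 -> 'data'
  2 -> 'world'
  1 -> 'data'
  5 -> 'fast'

Decoded: "bar data world data fast"


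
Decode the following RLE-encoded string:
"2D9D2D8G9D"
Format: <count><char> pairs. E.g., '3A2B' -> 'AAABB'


Expanding each <count><char> pair:
  2D -> 'DD'
  9D -> 'DDDDDDDDD'
  2D -> 'DD'
  8G -> 'GGGGGGGG'
  9D -> 'DDDDDDDDD'

Decoded = DDDDDDDDDDDDDGGGGGGGGDDDDDDDDD


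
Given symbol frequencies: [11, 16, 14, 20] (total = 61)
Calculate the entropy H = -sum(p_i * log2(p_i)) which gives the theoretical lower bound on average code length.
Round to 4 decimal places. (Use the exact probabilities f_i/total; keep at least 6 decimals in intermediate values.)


Per-symbol terms -p_i * log2(p_i) with p_i = f_i/61:
  p = 11/61 = 0.180328: log2(p) = -2.471306, -p*log2(p) = 0.445645
  p = 16/61 = 0.262295: log2(p) = -1.930737, -p*log2(p) = 0.506423
  p = 14/61 = 0.229508: log2(p) = -2.123382, -p*log2(p) = 0.487334
  p = 20/61 = 0.327869: log2(p) = -1.608809, -p*log2(p) = 0.527478
H = 0.445645 + 0.506423 + 0.487334 + 0.527478 = 1.966880

H = 1.9669 bits/symbol


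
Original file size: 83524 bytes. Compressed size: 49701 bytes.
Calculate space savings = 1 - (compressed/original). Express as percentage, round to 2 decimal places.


ratio = compressed/original = 49701/83524 = 0.595051
savings = 1 - ratio = 1 - 0.595051 = 0.404949
as a percentage: 0.404949 * 100 = 40.49%

Space savings = 1 - 49701/83524 = 40.49%


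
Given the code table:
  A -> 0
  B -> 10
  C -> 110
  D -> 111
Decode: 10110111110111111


Decoding:
10 -> B
110 -> C
111 -> D
110 -> C
111 -> D
111 -> D


Result: BCDCDD


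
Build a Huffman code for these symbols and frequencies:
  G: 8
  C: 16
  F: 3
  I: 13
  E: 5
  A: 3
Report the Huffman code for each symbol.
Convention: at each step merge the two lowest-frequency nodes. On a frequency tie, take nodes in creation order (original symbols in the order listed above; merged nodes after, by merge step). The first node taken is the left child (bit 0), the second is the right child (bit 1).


Huffman tree construction:
Step 1: Merge F(3) + A(3) = 6
Step 2: Merge E(5) + (F+A)(6) = 11
Step 3: Merge G(8) + (E+(F+A))(11) = 19
Step 4: Merge I(13) + C(16) = 29
Step 5: Merge (G+(E+(F+A)))(19) + (I+C)(29) = 48
Read each symbol's code off the tree from the root (left child = 0, right child = 1).

Codes:
  G: 00 (length 2)
  C: 11 (length 2)
  F: 0110 (length 4)
  I: 10 (length 2)
  E: 010 (length 3)
  A: 0111 (length 4)
Average code length: 113/48 = 2.3542 bits/symbol


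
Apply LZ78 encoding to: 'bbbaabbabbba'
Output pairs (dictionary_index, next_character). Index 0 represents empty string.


LZ78 encoding steps:
Dictionary: {0: ''}
Step 1: w='' (idx 0), next='b' -> output (0, 'b'), add 'b' as idx 1
Step 2: w='b' (idx 1), next='b' -> output (1, 'b'), add 'bb' as idx 2
Step 3: w='' (idx 0), next='a' -> output (0, 'a'), add 'a' as idx 3
Step 4: w='a' (idx 3), next='b' -> output (3, 'b'), add 'ab' as idx 4
Step 5: w='b' (idx 1), next='a' -> output (1, 'a'), add 'ba' as idx 5
Step 6: w='bb' (idx 2), next='b' -> output (2, 'b'), add 'bbb' as idx 6
Step 7: w='a' (idx 3), end of input -> output (3, '')


Encoded: [(0, 'b'), (1, 'b'), (0, 'a'), (3, 'b'), (1, 'a'), (2, 'b'), (3, '')]
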